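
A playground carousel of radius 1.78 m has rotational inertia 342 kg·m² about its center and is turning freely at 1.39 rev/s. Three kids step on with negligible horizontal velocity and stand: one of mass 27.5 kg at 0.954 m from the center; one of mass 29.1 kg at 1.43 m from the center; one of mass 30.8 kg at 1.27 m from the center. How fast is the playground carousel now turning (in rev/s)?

ω_f ≈ 0.998 rev/s

No external torque acts about the center; L_before = L_after.
Added inertia Σmr² = (27.5)(0.954)² + (29.1)(1.43)² + (30.8)(1.27)² = 134.2 kg·m²; I_f = 342.0 + 134.2 = 476.2 kg·m².
ω_f = I_p ω_i / I_f = (342.0)(1.39) / 476.2 = 0.9983 rev/s.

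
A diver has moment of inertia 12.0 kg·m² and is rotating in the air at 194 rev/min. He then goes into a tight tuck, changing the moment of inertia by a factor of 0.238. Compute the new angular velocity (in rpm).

ω₂ ≈ 815 rpm

No external torque acts about the spin axis, so angular momentum is conserved.
I₂ = 0.238 × 12.0 = 2.856 kg·m².
ω₂ = I₁ω₁ / I₂ = (12.00)(194 rpm) / (2.856) = 815.1 rpm.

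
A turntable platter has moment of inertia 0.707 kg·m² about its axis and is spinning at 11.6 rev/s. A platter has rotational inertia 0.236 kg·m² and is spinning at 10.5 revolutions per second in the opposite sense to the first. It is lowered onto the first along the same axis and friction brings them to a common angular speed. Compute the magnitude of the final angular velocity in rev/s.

|ω_f| ≈ 6.07 rev/s

No external torque acts about the common axis, so total angular momentum is conserved.
Taking A's sense as positive: L = (0.7070)(11.6) − (0.2360)(10.5) = 5.723 kg·m²·rev/s.
Combined I = 0.7070 + 0.2360 = 0.9430 kg·m².
ω_f = L / I = 5.723 / 0.9430 = 6.069 rev/s.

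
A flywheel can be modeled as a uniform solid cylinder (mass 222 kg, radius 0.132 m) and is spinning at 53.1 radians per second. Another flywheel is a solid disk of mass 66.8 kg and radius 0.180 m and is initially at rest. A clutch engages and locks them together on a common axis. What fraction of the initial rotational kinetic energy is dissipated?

fraction ≈ 0.359

No external torque acts about the common axis, so total angular momentum is conserved.
Moments of inertia: I_A = ½(222)(0.132)² = 1.934 kg·m²; I_B = ½(66.8)(0.180)² = 1.082 kg·m².
Taking A's sense as positive: L = (1.934)(53.1) = 102.7 kg·m²·rad/s.
Combined I = 1.934 + 1.082 = 3.016 kg·m².
ω_f = L / I = 102.7 / 3.016 = 34.05 rad/s.
KE_i = ½ΣIω² = 2727 J; KE_f = ½(3.016)(34.05)² = 1748 J.
Fraction dissipated = (KE_i − KE_f)/KE_i = 0.3588.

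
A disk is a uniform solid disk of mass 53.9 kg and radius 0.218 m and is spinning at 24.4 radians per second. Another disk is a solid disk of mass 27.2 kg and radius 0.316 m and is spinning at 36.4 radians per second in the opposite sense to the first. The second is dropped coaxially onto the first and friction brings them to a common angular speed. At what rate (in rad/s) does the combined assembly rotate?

The coupling torques are internal; angular momentum about the shared axis is conserved.
Moments of inertia: I_A = ½(53.9)(0.218)² = 1.281 kg·m²; I_B = ½(27.2)(0.316)² = 1.358 kg·m².
Taking A's sense as positive: L = (1.281)(24.4) − (1.358)(36.4) = -18.18 kg·m²·rad/s.
Combined I = 1.281 + 1.358 = 2.639 kg·m².
ω_f = L / I = -18.18 / 2.639 = -6.890 rad/s.

|ω_f| ≈ 6.89 rad/s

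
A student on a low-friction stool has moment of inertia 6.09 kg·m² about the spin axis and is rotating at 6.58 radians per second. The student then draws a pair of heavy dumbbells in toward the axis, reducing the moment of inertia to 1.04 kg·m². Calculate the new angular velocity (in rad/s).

No external torque acts about the spin axis, so angular momentum is conserved.
ω₂ = I₁ω₁ / I₂ = (6.090)(6.58 rad/s) / (1.040) = 38.53 rad/s.

ω₂ ≈ 38.5 rad/s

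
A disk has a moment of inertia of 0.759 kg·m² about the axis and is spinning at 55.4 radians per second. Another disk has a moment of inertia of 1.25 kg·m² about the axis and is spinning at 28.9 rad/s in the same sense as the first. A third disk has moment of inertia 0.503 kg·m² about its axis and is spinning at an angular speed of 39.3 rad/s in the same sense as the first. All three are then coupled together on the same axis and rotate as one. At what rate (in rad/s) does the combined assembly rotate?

|ω_f| ≈ 39.0 rad/s

No external torque acts about the common axis, so total angular momentum is conserved.
Taking A's sense as positive: L = (0.7590)(55.4) + (1.250)(28.9) + (0.5030)(39.3) = 97.94 kg·m²·rad/s.
Combined I = 0.7590 + 1.250 + 0.5030 = 2.512 kg·m².
ω_f = L / I = 97.94 / 2.512 = 38.99 rad/s.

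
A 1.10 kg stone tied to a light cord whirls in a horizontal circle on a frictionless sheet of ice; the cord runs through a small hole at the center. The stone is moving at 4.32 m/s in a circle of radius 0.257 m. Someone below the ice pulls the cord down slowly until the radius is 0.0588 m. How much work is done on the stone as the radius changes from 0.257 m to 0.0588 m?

The only horizontal force on the mass is along the cord (radial), so it exerts no torque about the hole and angular momentum m v r is conserved.
v₂ = v₁ r₁ / r₂ = (4.32)(0.257) / (0.0588) = 18.88 m/s.
W = ΔKE = ½m(v₂² − v₁²) = 185.8 J.

W ≈ 186 J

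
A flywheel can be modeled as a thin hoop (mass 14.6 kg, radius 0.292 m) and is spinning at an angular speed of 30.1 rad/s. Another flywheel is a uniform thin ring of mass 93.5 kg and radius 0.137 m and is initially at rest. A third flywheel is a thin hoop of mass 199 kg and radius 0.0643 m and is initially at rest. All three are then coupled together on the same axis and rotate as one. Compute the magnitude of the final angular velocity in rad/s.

|ω_f| ≈ 9.80 rad/s

The coupling torques are internal; angular momentum about the shared axis is conserved.
Moments of inertia: I_A = (14.6)(0.292)² = 1.245 kg·m²; I_B = (93.5)(0.137)² = 1.755 kg·m²; I_C = (199)(0.0643)² = 0.8228 kg·m².
Taking A's sense as positive: L = (1.245)(30.1) = 37.47 kg·m²·rad/s.
Combined I = 1.245 + 1.755 + 0.8228 = 3.823 kg·m².
ω_f = L / I = 37.47 / 3.823 = 9.802 rad/s.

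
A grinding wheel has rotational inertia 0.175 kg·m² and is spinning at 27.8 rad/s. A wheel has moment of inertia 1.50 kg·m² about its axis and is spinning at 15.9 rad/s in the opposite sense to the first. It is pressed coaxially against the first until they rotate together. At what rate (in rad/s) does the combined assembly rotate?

No external torque acts about the common axis, so total angular momentum is conserved.
Taking A's sense as positive: L = (0.1750)(27.8) − (1.500)(15.9) = -18.98 kg·m²·rad/s.
Combined I = 0.1750 + 1.500 = 1.675 kg·m².
ω_f = L / I = -18.98 / 1.675 = -11.33 rad/s.

|ω_f| ≈ 11.3 rad/s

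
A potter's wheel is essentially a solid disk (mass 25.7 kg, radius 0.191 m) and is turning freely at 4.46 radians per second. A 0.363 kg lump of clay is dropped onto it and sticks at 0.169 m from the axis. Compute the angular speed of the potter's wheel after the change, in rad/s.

ω_f ≈ 4.36 rad/s

No external torque acts about the axis; L_before = L_after.
I_p = ½(25.7)(0.191)² = 0.4688 kg·m².
Added inertia Σmr² = (0.363)(0.169)² = 0.01037 kg·m²; I_f = 0.4688 + 0.01037 = 0.4791 kg·m².
ω_f = I_p ω_i / I_f = (0.4688)(4.46) / 0.4791 = 4.363 rad/s.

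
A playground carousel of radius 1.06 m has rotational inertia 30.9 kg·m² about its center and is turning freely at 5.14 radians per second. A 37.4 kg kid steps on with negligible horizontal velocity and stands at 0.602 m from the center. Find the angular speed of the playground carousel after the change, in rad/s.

ω_f ≈ 3.57 rad/s

No external torque acts about the center; L_before = L_after.
Added inertia Σmr² = (37.4)(0.602)² = 13.55 kg·m²; I_f = 30.90 + 13.55 = 44.45 kg·m².
ω_f = I_p ω_i / I_f = (30.90)(5.14) / 44.45 = 3.573 rad/s.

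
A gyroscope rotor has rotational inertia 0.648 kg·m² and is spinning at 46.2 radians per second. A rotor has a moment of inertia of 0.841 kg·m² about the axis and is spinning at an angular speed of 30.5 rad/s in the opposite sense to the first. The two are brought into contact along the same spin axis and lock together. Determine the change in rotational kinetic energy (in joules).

ΔKE ≈ -1080 J

The coupling torques are internal; angular momentum about the shared axis is conserved.
Taking A's sense as positive: L = (0.6480)(46.2) − (0.8410)(30.5) = 4.287 kg·m²·rad/s.
Combined I = 0.6480 + 0.8410 = 1.489 kg·m².
ω_f = L / I = 4.287 / 1.489 = 2.879 rad/s.
KE_i = ½ΣIω² = 1083 J; KE_f = ½(1.489)(2.879)² = 6.172 J.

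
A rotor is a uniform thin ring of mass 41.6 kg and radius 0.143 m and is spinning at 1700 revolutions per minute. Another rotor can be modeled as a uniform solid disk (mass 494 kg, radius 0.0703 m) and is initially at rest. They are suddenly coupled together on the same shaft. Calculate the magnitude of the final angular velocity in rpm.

|ω_f| ≈ 698 rpm

The coupling torques are internal; angular momentum about the shared axis is conserved.
Moments of inertia: I_A = (41.6)(0.143)² = 0.8507 kg·m²; I_B = ½(494)(0.0703)² = 1.221 kg·m².
Taking A's sense as positive: L = (0.8507)(1700) = 1446 kg·m²·rpm.
Combined I = 0.8507 + 1.221 = 2.071 kg·m².
ω_f = L / I = 1446 / 2.071 = 698.2 rpm.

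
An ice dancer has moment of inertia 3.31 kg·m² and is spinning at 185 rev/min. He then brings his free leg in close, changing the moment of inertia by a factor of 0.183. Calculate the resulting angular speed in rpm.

Angular momentum about the spin axis is conserved since the torque about it is zero.
I₂ = 0.183 × 3.31 = 0.6057 kg·m².
ω₂ = I₁ω₁ / I₂ = (3.310)(185 rpm) / (0.6057) = 1011 rpm.

ω₂ ≈ 1010 rpm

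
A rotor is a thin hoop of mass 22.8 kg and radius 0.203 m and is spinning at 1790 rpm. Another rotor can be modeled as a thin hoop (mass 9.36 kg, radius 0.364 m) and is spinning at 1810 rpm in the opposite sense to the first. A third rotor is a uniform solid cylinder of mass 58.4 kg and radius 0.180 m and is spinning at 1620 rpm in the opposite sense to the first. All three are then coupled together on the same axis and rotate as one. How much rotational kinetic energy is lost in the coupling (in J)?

ΔKE lost ≈ 44700 J

No external torque acts about the common axis, so total angular momentum is conserved.
Moments of inertia: I_A = (22.8)(0.203)² = 0.9396 kg·m²; I_B = (9.36)(0.364)² = 1.240 kg·m²; I_C = ½(58.4)(0.180)² = 0.9461 kg·m².
Taking A's sense as positive: L = (0.9396)(1790) − (1.240)(1810) − (0.9461)(1620) = -2096 kg·m²·rpm.
Combined I = 0.9396 + 1.240 + 0.9461 = 3.126 kg·m².
ω_f = L / I = -2096 / 3.126 = -670.4 rpm.
KE_i = ½ΣIω² = 52400 J; KE_f = ½(3.126)(70.20)² = 7703 J.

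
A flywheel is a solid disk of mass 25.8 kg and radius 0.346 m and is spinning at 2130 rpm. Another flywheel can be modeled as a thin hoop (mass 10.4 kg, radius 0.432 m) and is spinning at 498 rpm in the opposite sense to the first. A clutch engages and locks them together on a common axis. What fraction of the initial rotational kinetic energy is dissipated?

No external torque acts about the common axis, so total angular momentum is conserved.
Moments of inertia: I_A = ½(25.8)(0.346)² = 1.544 kg·m²; I_B = (10.4)(0.432)² = 1.941 kg·m².
Taking A's sense as positive: L = (1.544)(2130) − (1.941)(498) = 2323 kg·m²·rpm.
Combined I = 1.544 + 1.941 = 3.485 kg·m².
ω_f = L / I = 2323 / 3.485 = 666.5 rpm.
KE_i = ½ΣIω² = 41060 J; KE_f = ½(3.485)(69.79)² = 8489 J.
Fraction dissipated = (KE_i − KE_f)/KE_i = 0.7932.

fraction ≈ 0.793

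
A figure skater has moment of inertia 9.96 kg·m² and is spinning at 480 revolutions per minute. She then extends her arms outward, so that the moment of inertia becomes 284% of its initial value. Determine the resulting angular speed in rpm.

Angular momentum about the spin axis is conserved since the torque about it is zero.
I₂ = 2.84 × 9.96 = 28.29 kg·m².
ω₂ = I₁ω₁ / I₂ = (9.960)(480 rpm) / (28.29) = 169.0 rpm.

ω₂ ≈ 169 rpm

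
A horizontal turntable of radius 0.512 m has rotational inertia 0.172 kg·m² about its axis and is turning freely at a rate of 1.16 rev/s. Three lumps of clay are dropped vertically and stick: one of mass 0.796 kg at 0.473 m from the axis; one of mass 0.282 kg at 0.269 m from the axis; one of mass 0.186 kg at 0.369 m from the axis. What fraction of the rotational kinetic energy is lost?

fraction ≈ 0.565

No external torque acts about the axis; L_before = L_after.
Added inertia Σmr² = (0.796)(0.473)² + (0.282)(0.269)² + (0.186)(0.369)² = 0.2238 kg·m²; I_f = 0.1720 + 0.2238 = 0.3958 kg·m².
ω_f = I_p ω_i / I_f = (0.1720)(1.16) / 0.3958 = 0.5041 rev/s.
KE_i = ½(0.1720)(7.288 rad/s)² = 4.569 J; KE_f = ½(0.3958)(3.167)² = 1.985 J.
Fraction lost = 0.5655.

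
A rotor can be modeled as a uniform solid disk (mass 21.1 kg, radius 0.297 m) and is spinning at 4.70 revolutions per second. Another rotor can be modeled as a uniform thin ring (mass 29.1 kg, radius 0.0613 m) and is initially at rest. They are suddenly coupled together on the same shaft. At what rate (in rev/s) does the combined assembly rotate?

|ω_f| ≈ 4.21 rev/s

No external torque acts about the common axis, so total angular momentum is conserved.
Moments of inertia: I_A = ½(21.1)(0.297)² = 0.9306 kg·m²; I_B = (29.1)(0.0613)² = 0.1093 kg·m².
Taking A's sense as positive: L = (0.9306)(4.70) = 4.374 kg·m²·rev/s.
Combined I = 0.9306 + 0.1093 = 1.040 kg·m².
ω_f = L / I = 4.374 / 1.040 = 4.206 rev/s.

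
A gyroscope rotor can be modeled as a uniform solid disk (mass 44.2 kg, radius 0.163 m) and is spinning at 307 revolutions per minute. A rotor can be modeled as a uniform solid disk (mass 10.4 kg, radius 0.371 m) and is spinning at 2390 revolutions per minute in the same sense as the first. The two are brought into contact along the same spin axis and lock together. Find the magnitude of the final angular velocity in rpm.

No external torque acts about the common axis, so total angular momentum is conserved.
Moments of inertia: I_A = ½(44.2)(0.163)² = 0.5872 kg·m²; I_B = ½(10.4)(0.371)² = 0.7157 kg·m².
Taking A's sense as positive: L = (0.5872)(307) + (0.7157)(2390) = 1891 kg·m²·rpm.
Combined I = 0.5872 + 0.7157 = 1.303 kg·m².
ω_f = L / I = 1891 / 1.303 = 1451 rpm.

|ω_f| ≈ 1450 rpm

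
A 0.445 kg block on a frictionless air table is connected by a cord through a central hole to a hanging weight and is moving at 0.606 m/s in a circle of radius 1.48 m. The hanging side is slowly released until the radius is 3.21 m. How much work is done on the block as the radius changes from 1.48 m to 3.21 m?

The only horizontal force on the mass is along the cord (radial), so it exerts no torque about the hole and angular momentum m v r is conserved.
v₂ = v₁ r₁ / r₂ = (0.606)(1.48) / (3.21) = 0.2794 m/s.
W = ΔKE = ½m(v₂² − v₁²) = -0.06434 J.

W ≈ -0.0643 J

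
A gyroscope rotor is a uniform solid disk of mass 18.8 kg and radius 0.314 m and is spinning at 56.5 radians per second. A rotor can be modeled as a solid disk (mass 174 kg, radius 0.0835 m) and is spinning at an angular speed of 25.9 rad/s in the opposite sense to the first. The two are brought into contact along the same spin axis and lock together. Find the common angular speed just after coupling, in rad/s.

No external torque acts about the common axis, so total angular momentum is conserved.
Moments of inertia: I_A = ½(18.8)(0.314)² = 0.9268 kg·m²; I_B = ½(174)(0.0835)² = 0.6066 kg·m².
Taking A's sense as positive: L = (0.9268)(56.5) − (0.6066)(25.9) = 36.65 kg·m²·rad/s.
Combined I = 0.9268 + 0.6066 = 1.533 kg·m².
ω_f = L / I = 36.65 / 1.533 = 23.90 rad/s.

|ω_f| ≈ 23.9 rad/s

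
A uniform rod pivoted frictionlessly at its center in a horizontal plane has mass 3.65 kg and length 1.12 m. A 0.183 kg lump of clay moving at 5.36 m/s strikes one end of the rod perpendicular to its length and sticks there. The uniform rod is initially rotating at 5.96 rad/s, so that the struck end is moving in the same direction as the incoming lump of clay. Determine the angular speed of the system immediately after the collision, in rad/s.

|ω_f| ≈ 6.43 rad/s

About the pivot the impulsive forces during the collision are internal, so angular momentum about that axis is conserved.
I_p = (1/12)(3.65)(1.12)² = 0.3815 kg·m². Taking the sense of the lump of clay's angular momentum as positive, L_{lump} = m v R = (0.183)(5.36)(1.12/2) = 0.5493 kg·m²/s.
L_i = +I_p ω_p + m v R = +(0.3815)(5.96) + 0.5493 = 2.823 kg·m²/s.
After sticking, I_f = I_p + m R² = 0.3815 + (0.183)(1.12/2)² = 0.4389 kg·m².
ω_f = L_i / I_f = 2.823 / 0.4389 = 6.432 rad/s.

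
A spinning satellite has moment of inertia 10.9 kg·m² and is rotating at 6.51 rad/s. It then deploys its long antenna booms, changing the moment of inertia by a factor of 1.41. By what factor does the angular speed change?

No external torque acts about the spin axis, so angular momentum is conserved.
I₂ = 1.41 × 10.9 = 15.37 kg·m².
ω₂/ω₁ = I₁/I₂ = 10.90 / 15.37 = 0.7092.

ω₂/ω₁ ≈ 0.709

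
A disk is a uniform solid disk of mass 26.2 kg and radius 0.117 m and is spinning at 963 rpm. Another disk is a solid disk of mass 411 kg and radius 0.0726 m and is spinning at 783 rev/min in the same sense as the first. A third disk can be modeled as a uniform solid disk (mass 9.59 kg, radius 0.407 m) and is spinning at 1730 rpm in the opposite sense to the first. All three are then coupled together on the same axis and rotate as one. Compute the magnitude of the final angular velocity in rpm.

The coupling torques are internal; angular momentum about the shared axis is conserved.
Moments of inertia: I_A = ½(26.2)(0.117)² = 0.1793 kg·m²; I_B = ½(411)(0.0726)² = 1.083 kg·m²; I_C = ½(9.59)(0.407)² = 0.7943 kg·m².
Taking A's sense as positive: L = (0.1793)(963) + (1.083)(783) − (0.7943)(1730) = -353.3 kg·m²·rpm.
Combined I = 0.1793 + 1.083 + 0.7943 = 2.057 kg·m².
ω_f = L / I = -353.3 / 2.057 = -171.8 rpm.

|ω_f| ≈ 172 rpm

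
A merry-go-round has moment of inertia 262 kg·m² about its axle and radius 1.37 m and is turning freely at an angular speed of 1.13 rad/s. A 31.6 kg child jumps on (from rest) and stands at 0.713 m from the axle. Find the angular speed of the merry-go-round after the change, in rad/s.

ω_f ≈ 1.06 rad/s

The added mass arrives with no angular momentum about the axle, and any external torque about the axle is negligible, so the system's angular momentum is conserved.
Added inertia Σmr² = (31.6)(0.713)² = 16.06 kg·m²; I_f = 262.0 + 16.06 = 278.1 kg·m².
ω_f = I_p ω_i / I_f = (262.0)(1.13) / 278.1 = 1.065 rad/s.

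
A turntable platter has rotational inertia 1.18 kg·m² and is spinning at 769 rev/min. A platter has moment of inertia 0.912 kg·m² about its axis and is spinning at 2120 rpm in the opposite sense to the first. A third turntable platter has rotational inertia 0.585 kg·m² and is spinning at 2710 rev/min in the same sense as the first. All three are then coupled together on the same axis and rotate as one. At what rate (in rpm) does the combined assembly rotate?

|ω_f| ≈ 209 rpm

The coupling torques are internal; angular momentum about the shared axis is conserved.
Taking A's sense as positive: L = (1.180)(769) − (0.9120)(2120) + (0.5850)(2710) = 559.3 kg·m²·rpm.
Combined I = 1.180 + 0.9120 + 0.5850 = 2.677 kg·m².
ω_f = L / I = 559.3 / 2.677 = 208.9 rpm.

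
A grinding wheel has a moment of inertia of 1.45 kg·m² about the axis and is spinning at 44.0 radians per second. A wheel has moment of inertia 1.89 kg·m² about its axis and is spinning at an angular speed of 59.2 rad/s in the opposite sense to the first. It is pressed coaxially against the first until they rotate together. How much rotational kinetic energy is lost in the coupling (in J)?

The coupling torques are internal; angular momentum about the shared axis is conserved.
Taking A's sense as positive: L = (1.450)(44.0) − (1.890)(59.2) = -48.09 kg·m²·rad/s.
Combined I = 1.450 + 1.890 = 3.340 kg·m².
ω_f = L / I = -48.09 / 3.340 = -14.40 rad/s.
KE_i = ½ΣIω² = 4715 J; KE_f = ½(3.340)(14.40)² = 346.2 J.

ΔKE lost ≈ 4370 J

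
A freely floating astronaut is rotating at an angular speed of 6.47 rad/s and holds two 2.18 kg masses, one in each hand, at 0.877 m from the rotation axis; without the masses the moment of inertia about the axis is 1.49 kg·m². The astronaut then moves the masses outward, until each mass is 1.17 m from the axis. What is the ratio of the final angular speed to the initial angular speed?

ω₂/ω₁ ≈ 0.649

No external torque acts about the spin axis, so angular momentum is conserved.
I₁ = 1.49 + 2(2.18)(0.877)² = 4.843 kg·m²; I₂ = 1.49 + 2(2.18)(1.17)² = 7.458 kg·m².
ω₂/ω₁ = I₁/I₂ = 4.843 / 7.458 = 0.6494.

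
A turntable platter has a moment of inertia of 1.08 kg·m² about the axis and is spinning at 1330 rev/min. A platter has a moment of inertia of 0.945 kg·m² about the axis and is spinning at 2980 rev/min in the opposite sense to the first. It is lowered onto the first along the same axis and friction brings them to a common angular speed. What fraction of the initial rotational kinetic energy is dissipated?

fraction ≈ 0.909

The coupling torques are internal; angular momentum about the shared axis is conserved.
Taking A's sense as positive: L = (1.080)(1330) − (0.9450)(2980) = -1380 kg·m²·rpm.
Combined I = 1.080 + 0.9450 = 2.025 kg·m².
ω_f = L / I = -1380 / 2.025 = -681.3 rpm.
KE_i = ½ΣIω² = 56490 J; KE_f = ½(2.025)(71.35)² = 5154 J.
Fraction dissipated = (KE_i − KE_f)/KE_i = 0.9088.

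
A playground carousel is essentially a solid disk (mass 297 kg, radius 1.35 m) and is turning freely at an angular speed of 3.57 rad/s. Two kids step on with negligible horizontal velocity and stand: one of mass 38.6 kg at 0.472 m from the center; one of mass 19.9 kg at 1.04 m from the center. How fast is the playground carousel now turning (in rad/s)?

ω_f ≈ 3.21 rad/s

No external torque acts about the center; L_before = L_after.
I_p = ½(297)(1.35)² = 270.6 kg·m².
Added inertia Σmr² = (38.6)(0.472)² + (19.9)(1.04)² = 30.12 kg·m²; I_f = 270.6 + 30.12 = 300.8 kg·m².
ω_f = I_p ω_i / I_f = (270.6)(3.57) / 300.8 = 3.212 rad/s.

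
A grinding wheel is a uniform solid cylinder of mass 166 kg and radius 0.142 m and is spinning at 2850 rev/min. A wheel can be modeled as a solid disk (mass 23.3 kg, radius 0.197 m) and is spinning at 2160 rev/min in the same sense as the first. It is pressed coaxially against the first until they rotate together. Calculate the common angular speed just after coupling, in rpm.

No external torque acts about the common axis, so total angular momentum is conserved.
Moments of inertia: I_A = ½(166)(0.142)² = 1.674 kg·m²; I_B = ½(23.3)(0.197)² = 0.4521 kg·m².
Taking A's sense as positive: L = (1.674)(2850) + (0.4521)(2160) = 5746 kg·m²·rpm.
Combined I = 1.674 + 0.4521 = 2.126 kg·m².
ω_f = L / I = 5746 / 2.126 = 2703 rpm.

|ω_f| ≈ 2700 rpm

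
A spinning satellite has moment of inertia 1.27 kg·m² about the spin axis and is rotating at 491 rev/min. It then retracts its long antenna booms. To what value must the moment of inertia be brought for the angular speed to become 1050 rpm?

I₂ ≈ 0.594 kg·m²

With no external torque about the axis, L is conserved: I₁ω₁ = I₂ω₂.
I₂ = I₁ω₁ / ω₂ = (1.27)(491) / (1050) = 0.5939 kg·m².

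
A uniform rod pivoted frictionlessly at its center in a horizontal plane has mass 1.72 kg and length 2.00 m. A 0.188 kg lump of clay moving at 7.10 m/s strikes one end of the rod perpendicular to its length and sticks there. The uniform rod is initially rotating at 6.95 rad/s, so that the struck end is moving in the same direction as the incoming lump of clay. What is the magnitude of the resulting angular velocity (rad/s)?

|ω_f| ≈ 6.99 rad/s

The axle reaction passes through the pivot and exerts no torque about it; angular momentum about the pivot is conserved through the impact.
I_p = (1/12)(1.72)(2.00)² = 0.5733 kg·m². Taking the sense of the lump of clay's angular momentum as positive, L_{lump} = m v R = (0.188)(7.10)(2.00/2) = 1.335 kg·m²/s.
L_i = +I_p ω_p + m v R = +(0.5733)(6.95) + 1.335 = 5.319 kg·m²/s.
After sticking, I_f = I_p + m R² = 0.5733 + (0.188)(2.00/2)² = 0.7613 kg·m².
ω_f = L_i / I_f = 5.319 / 0.7613 = 6.987 rad/s.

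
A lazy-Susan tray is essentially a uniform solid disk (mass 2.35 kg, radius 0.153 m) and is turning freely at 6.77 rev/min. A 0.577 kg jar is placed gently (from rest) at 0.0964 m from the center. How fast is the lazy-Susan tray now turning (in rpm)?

No external torque acts about the center; L_before = L_after.
I_p = ½(2.35)(0.153)² = 0.02751 kg·m².
Added inertia Σmr² = (0.577)(0.0964)² = 0.005362 kg·m²; I_f = 0.02751 + 0.005362 = 0.03287 kg·m².
ω_f = I_p ω_i / I_f = (0.02751)(6.77) / 0.03287 = 5.666 rpm.

ω_f ≈ 5.67 rpm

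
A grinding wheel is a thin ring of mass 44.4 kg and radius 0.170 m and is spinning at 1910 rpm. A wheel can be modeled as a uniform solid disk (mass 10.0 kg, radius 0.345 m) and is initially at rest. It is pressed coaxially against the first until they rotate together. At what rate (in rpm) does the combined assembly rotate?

|ω_f| ≈ 1300 rpm

The coupling torques are internal; angular momentum about the shared axis is conserved.
Moments of inertia: I_A = (44.4)(0.170)² = 1.283 kg·m²; I_B = ½(10.0)(0.345)² = 0.5951 kg·m².
Taking A's sense as positive: L = (1.283)(1910) = 2451 kg·m²·rpm.
Combined I = 1.283 + 0.5951 = 1.878 kg·m².
ω_f = L / I = 2451 / 1.878 = 1305 rpm.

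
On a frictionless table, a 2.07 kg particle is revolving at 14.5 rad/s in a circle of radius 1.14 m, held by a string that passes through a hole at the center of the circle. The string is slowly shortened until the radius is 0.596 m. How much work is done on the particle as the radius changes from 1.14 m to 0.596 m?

W ≈ 752 J

No torque about the axis ⇒ m r₁² ω₁ = m r₂² ω₂.
ω₂ = ω₁ (r₁/r₂)² = (14.5)(1.14/0.596)² = 53.05 rad/s.
W = ΔKE = ½m(v₂² − v₁²) = 751.9 J.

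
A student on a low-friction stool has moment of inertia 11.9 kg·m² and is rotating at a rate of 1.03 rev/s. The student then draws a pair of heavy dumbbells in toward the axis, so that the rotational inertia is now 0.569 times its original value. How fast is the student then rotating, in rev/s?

ω₂ ≈ 1.81 rev/s

No external torque acts about the spin axis, so angular momentum is conserved.
I₂ = 0.569 × 11.9 = 6.771 kg·m².
ω₂ = I₁ω₁ / I₂ = (11.90)(1.03 rev/s) / (6.771) = 1.810 rev/s.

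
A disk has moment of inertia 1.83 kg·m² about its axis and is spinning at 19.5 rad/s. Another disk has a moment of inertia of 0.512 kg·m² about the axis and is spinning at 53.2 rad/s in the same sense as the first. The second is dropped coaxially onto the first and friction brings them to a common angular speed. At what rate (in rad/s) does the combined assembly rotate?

The coupling torques are internal; angular momentum about the shared axis is conserved.
Taking A's sense as positive: L = (1.830)(19.5) + (0.5120)(53.2) = 62.92 kg·m²·rad/s.
Combined I = 1.830 + 0.5120 = 2.342 kg·m².
ω_f = L / I = 62.92 / 2.342 = 26.87 rad/s.

|ω_f| ≈ 26.9 rad/s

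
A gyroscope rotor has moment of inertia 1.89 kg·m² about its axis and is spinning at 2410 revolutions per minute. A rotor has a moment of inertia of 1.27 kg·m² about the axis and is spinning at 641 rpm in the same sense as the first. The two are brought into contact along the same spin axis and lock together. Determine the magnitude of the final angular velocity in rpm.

No external torque acts about the common axis, so total angular momentum is conserved.
Taking A's sense as positive: L = (1.890)(2410) + (1.270)(641) = 5369 kg·m²·rpm.
Combined I = 1.890 + 1.270 = 3.160 kg·m².
ω_f = L / I = 5369 / 3.160 = 1699 rpm.

|ω_f| ≈ 1700 rpm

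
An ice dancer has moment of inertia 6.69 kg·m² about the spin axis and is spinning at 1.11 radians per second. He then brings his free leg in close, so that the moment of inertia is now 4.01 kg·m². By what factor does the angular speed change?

ω₂/ω₁ ≈ 1.67

No external torque acts about the spin axis, so angular momentum is conserved.
ω₂/ω₁ = I₁/I₂ = 6.690 / 4.010 = 1.668.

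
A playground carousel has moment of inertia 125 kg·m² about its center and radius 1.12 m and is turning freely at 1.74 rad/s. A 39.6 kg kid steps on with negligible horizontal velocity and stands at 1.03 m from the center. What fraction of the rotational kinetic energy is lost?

fraction ≈ 0.252

No external torque acts about the center; L_before = L_after.
Added inertia Σmr² = (39.6)(1.03)² = 42.01 kg·m²; I_f = 125.0 + 42.01 = 167.0 kg·m².
ω_f = I_p ω_i / I_f = (125.0)(1.74) / 167.0 = 1.302 rad/s.
KE_i = ½(125.0)(1.740 rad/s)² = 189.2 J; KE_f = ½(167.0)(1.302)² = 141.6 J.
Fraction lost = 0.2515.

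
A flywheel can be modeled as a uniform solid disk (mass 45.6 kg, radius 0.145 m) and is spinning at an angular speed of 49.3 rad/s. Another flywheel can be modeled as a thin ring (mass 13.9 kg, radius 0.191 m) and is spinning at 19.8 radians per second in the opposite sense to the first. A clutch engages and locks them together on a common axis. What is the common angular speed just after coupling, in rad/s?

|ω_f| ≈ 13.8 rad/s

No external torque acts about the common axis, so total angular momentum is conserved.
Moments of inertia: I_A = ½(45.6)(0.145)² = 0.4794 kg·m²; I_B = (13.9)(0.191)² = 0.5071 kg·m².
Taking A's sense as positive: L = (0.4794)(49.3) − (0.5071)(19.8) = 13.59 kg·m²·rad/s.
Combined I = 0.4794 + 0.5071 = 0.9865 kg·m².
ω_f = L / I = 13.59 / 0.9865 = 13.78 rad/s.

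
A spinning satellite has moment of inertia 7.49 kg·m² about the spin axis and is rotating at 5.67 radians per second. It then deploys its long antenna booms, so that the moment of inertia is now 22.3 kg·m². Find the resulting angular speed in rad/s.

With no external torque about the axis, L is conserved: I₁ω₁ = I₂ω₂.
ω₂ = I₁ω₁ / I₂ = (7.490)(5.67 rad/s) / (22.30) = 1.904 rad/s.

ω₂ ≈ 1.90 rad/s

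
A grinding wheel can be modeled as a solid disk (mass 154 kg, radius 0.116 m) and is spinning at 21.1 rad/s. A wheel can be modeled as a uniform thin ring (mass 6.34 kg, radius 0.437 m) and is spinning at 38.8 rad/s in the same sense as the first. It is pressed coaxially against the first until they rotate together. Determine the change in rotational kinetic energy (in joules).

No external torque acts about the common axis, so total angular momentum is conserved.
Moments of inertia: I_A = ½(154)(0.116)² = 1.036 kg·m²; I_B = (6.34)(0.437)² = 1.211 kg·m².
Taking A's sense as positive: L = (1.036)(21.1) + (1.211)(38.8) = 68.84 kg·m²·rad/s.
Combined I = 1.036 + 1.211 = 2.247 kg·m².
ω_f = L / I = 68.84 / 2.247 = 30.64 rad/s.
KE_i = ½ΣIω² = 1142 J; KE_f = ½(2.247)(30.64)² = 1055 J.

ΔKE ≈ -87.5 J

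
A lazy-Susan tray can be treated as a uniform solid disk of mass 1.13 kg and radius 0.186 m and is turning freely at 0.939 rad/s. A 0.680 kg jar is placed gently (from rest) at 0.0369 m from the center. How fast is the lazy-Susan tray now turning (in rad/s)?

No external torque acts about the center; L_before = L_after.
I_p = ½(1.13)(0.186)² = 0.01955 kg·m².
Added inertia Σmr² = (0.680)(0.0369)² = 0.0009259 kg·m²; I_f = 0.01955 + 0.0009259 = 0.02047 kg·m².
ω_f = I_p ω_i / I_f = (0.01955)(0.939) / 0.02047 = 0.8965 rad/s.

ω_f ≈ 0.897 rad/s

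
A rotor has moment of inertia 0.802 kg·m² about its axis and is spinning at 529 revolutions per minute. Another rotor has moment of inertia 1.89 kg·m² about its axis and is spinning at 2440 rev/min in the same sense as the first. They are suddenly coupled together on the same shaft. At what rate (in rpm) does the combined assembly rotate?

No external torque acts about the common axis, so total angular momentum is conserved.
Taking A's sense as positive: L = (0.8020)(529) + (1.890)(2440) = 5036 kg·m²·rpm.
Combined I = 0.8020 + 1.890 = 2.692 kg·m².
ω_f = L / I = 5036 / 2.692 = 1871 rpm.

|ω_f| ≈ 1870 rpm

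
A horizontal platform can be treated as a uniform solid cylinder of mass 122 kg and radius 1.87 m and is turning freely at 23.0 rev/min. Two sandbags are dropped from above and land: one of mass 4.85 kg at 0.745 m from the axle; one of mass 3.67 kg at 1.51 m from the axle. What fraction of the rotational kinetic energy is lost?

No external torque acts about the axle; L_before = L_after.
I_p = ½(122)(1.87)² = 213.3 kg·m².
Added inertia Σmr² = (4.85)(0.745)² + (3.67)(1.51)² = 11.06 kg·m²; I_f = 213.3 + 11.06 = 224.4 kg·m².
ω_f = I_p ω_i / I_f = (213.3)(23.0) / 224.4 = 21.87 rpm.
KE_i = ½(213.3)(2.409 rad/s)² = 618.7 J; KE_f = ½(224.4)(2.290)² = 588.2 J.
Fraction lost = 0.04929.

fraction ≈ 0.0493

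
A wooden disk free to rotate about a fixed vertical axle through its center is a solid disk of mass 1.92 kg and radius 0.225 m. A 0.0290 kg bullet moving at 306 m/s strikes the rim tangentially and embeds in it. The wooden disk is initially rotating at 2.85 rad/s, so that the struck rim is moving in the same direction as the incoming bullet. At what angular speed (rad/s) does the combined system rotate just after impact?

The axle reaction passes through the axle and exerts no torque about it; angular momentum about the axle is conserved through the impact.
I_p = ½(1.92)(0.225)² = 0.04860 kg·m². Taking the sense of the bullet's angular momentum as positive, L_{bullet} = m v R = (0.0290)(306)(0.225) = 1.997 kg·m²/s.
L_i = +I_p ω_p + m v R = +(0.04860)(2.85) + 1.997 = 2.135 kg·m²/s.
After sticking, I_f = I_p + m R² = 0.04860 + (0.0290)(0.225)² = 0.05007 kg·m².
ω_f = L_i / I_f = 2.135 / 0.05007 = 42.65 rad/s.

|ω_f| ≈ 42.6 rad/s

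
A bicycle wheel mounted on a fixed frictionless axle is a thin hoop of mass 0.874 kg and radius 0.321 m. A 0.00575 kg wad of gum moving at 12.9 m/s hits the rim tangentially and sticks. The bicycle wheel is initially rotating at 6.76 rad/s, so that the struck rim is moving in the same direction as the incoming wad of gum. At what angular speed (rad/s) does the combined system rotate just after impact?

About the axle the impulsive forces during the collision are internal, so angular momentum about that axis is conserved.
I_p = (0.874)(0.321)² = 0.09006 kg·m². Taking the sense of the wad of gum's angular momentum as positive, L_{wad} = m v R = (0.00575)(12.9)(0.321) = 0.02381 kg·m²/s.
L_i = +I_p ω_p + m v R = +(0.09006)(6.76) + 0.02381 = 0.6326 kg·m²/s.
After sticking, I_f = I_p + m R² = 0.09006 + (0.00575)(0.321)² = 0.09065 kg·m².
ω_f = L_i / I_f = 0.6326 / 0.09065 = 6.978 rad/s.

|ω_f| ≈ 6.98 rad/s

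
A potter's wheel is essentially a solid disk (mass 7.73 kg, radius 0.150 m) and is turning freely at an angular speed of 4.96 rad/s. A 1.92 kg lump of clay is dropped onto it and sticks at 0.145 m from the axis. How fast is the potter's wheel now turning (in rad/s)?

No external torque acts about the axis; L_before = L_after.
I_p = ½(7.73)(0.150)² = 0.08696 kg·m².
Added inertia Σmr² = (1.92)(0.145)² = 0.04037 kg·m²; I_f = 0.08696 + 0.04037 = 0.1273 kg·m².
ω_f = I_p ω_i / I_f = (0.08696)(4.96) / 0.1273 = 3.388 rad/s.

ω_f ≈ 3.39 rad/s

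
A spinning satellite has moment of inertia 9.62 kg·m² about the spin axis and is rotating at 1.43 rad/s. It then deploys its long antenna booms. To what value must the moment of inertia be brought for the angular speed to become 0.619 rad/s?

Angular momentum about the spin axis is conserved since the torque about it is zero.
I₂ = I₁ω₁ / ω₂ = (9.62)(1.43) / (0.619) = 22.22 kg·m².

I₂ ≈ 22.2 kg·m²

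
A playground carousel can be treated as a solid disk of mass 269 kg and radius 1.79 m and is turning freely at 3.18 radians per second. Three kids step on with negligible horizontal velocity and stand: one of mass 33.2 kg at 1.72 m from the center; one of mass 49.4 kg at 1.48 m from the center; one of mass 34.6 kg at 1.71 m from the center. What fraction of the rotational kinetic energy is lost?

fraction ≈ 0.416

No external torque acts about the center; L_before = L_after.
I_p = ½(269)(1.79)² = 431.0 kg·m².
Added inertia Σmr² = (33.2)(1.72)² + (49.4)(1.48)² + (34.6)(1.71)² = 307.6 kg·m²; I_f = 431.0 + 307.6 = 738.5 kg·m².
ω_f = I_p ω_i / I_f = (431.0)(3.18) / 738.5 = 1.856 rad/s.
KE_i = ½(431.0)(3.180 rad/s)² = 2179 J; KE_f = ½(738.5)(1.856)² = 1271 J.
Fraction lost = 0.4165.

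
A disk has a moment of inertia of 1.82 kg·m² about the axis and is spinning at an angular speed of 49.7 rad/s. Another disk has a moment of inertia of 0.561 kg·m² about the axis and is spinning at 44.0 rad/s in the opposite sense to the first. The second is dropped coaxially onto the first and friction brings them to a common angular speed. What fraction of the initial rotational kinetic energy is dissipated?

The coupling torques are internal; angular momentum about the shared axis is conserved.
Taking A's sense as positive: L = (1.820)(49.7) − (0.5610)(44.0) = 65.77 kg·m²·rad/s.
Combined I = 1.820 + 0.5610 = 2.381 kg·m².
ω_f = L / I = 65.77 / 2.381 = 27.62 rad/s.
KE_i = ½ΣIω² = 2791 J; KE_f = ½(2.381)(27.62)² = 908.4 J.
Fraction dissipated = (KE_i − KE_f)/KE_i = 0.6745.

fraction ≈ 0.675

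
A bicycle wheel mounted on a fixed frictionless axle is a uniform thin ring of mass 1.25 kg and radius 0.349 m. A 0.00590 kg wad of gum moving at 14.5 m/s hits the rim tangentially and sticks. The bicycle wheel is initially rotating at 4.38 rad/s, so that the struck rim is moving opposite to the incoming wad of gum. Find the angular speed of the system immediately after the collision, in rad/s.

The axle reaction passes through the axle and exerts no torque about it; angular momentum about the axle is conserved through the impact.
I_p = (1.25)(0.349)² = 0.1523 kg·m². Taking the sense of the wad of gum's angular momentum as positive, L_{wad} = m v R = (0.00590)(14.5)(0.349) = 0.02986 kg·m²/s.
L_i = −I_p ω_p + m v R = −(0.1523)(4.38) + 0.02986 = -0.6370 kg·m²/s.
After sticking, I_f = I_p + m R² = 0.1523 + (0.00590)(0.349)² = 0.1530 kg·m².
ω_f = L_i / I_f = -0.6370 / 0.1530 = -4.164 rad/s.

|ω_f| ≈ 4.16 rad/s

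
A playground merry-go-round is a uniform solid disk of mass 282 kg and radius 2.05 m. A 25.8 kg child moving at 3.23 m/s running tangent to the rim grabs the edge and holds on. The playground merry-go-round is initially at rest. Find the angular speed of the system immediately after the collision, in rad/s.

About the axle the impulsive forces during the collision are internal, so angular momentum about that axis is conserved.
I_p = ½(282)(2.05)² = 592.6 kg·m². Taking the sense of the child's angular momentum as positive, L_{child} = m v R = (25.8)(3.23)(2.05) = 170.8 kg·m²/s.
L_i = 0 + 170.8 = 170.8 kg·m²/s.
After sticking, I_f = I_p + m R² = 592.6 + (25.8)(2.05)² = 701.0 kg·m².
ω_f = L_i / I_f = 170.8 / 701.0 = 0.2437 rad/s.

|ω_f| ≈ 0.244 rad/s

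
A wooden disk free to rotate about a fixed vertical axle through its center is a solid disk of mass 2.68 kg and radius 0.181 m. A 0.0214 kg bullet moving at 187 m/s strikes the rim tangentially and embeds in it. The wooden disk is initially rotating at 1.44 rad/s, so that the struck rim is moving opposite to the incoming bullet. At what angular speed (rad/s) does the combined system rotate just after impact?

|ω_f| ≈ 14.8 rad/s

About the axle the impulsive forces during the collision are internal, so angular momentum about that axis is conserved.
I_p = ½(2.68)(0.181)² = 0.04390 kg·m². Taking the sense of the bullet's angular momentum as positive, L_{bullet} = m v R = (0.0214)(187)(0.181) = 0.7243 kg·m²/s.
L_i = −I_p ω_p + m v R = −(0.04390)(1.44) + 0.7243 = 0.6611 kg·m²/s.
After sticking, I_f = I_p + m R² = 0.04390 + (0.0214)(0.181)² = 0.04460 kg·m².
ω_f = L_i / I_f = 0.6611 / 0.04460 = 14.82 rad/s.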